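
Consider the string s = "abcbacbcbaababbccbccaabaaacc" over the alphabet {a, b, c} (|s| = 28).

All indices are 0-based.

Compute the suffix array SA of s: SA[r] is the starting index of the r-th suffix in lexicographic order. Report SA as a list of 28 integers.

rank | idx | suffix
   0 |  23 | aaacc
   1 |  20 | aabaaacc
   2 |   9 | aababbccbccaabaaacc
   3 |  24 | aacc
   4 |  21 | abaaacc
   5 |  10 | ababbccbccaabaaacc
   6 |  12 | abbccbccaabaaacc
   7 |   0 | abcbacbcbaababbccbccaabaaacc
   8 |   4 | acbcbaababbccbccaabaaacc
   9 |  25 | acc
  10 |  22 | baaacc
  11 |   8 | baababbccbccaabaaacc
  12 |  11 | babbccbccaabaaacc
  13 |   3 | bacbcbaababbccbccaabaaacc
  14 |  13 | bbccbccaabaaacc
  15 |   6 | bcbaababbccbccaabaaacc
  16 |   1 | bcbacbcbaababbccbccaabaaacc
  17 |  17 | bccaabaaacc
  18 |  14 | bccbccaabaaacc
  19 |  27 | c
  20 |  19 | caabaaacc
  21 |   7 | cbaababbccbccaabaaacc
  22 |   2 | cbacbcbaababbccbccaabaaacc
  23 |   5 | cbcbaababbccbccaabaaacc
  24 |  16 | cbccaabaaacc
  25 |  26 | cc
  26 |  18 | ccaabaaacc
  27 |  15 | ccbccaabaaacc

[23, 20, 9, 24, 21, 10, 12, 0, 4, 25, 22, 8, 11, 3, 13, 6, 1, 17, 14, 27, 19, 7, 2, 5, 16, 26, 18, 15]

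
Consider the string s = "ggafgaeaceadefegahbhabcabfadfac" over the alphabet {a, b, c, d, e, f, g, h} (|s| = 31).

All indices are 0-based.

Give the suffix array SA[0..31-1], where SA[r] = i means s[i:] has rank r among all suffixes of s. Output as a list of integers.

[20, 23, 29, 7, 10, 26, 5, 2, 16, 21, 24, 18, 30, 22, 8, 11, 27, 6, 9, 12, 14, 28, 25, 13, 3, 4, 1, 15, 0, 19, 17]

sorted suffixes:
  #0 SA[0]=20  'abcabfadfac'
  #1 SA[1]=23  'abfadfac'
  #2 SA[2]=29  'ac'
  #3 SA[3]=7  'aceadefegahbhabcabfadfac'
  #4 SA[4]=10  'adefegahbhabcabfadfac'
  #5 SA[5]=26  'adfac'
  #6 SA[6]=5  'aeaceadefegahbhabcabfadfac'
  #7 SA[7]=2  'afgaeaceadefegahbhabcabfadfac'
  #8 SA[8]=16  'ahbhabcabfadfac'
  #9 SA[9]=21  'bcabfadfac'
  #10 SA[10]=24  'bfadfac'
  #11 SA[11]=18  'bhabcabfadfac'
  #12 SA[12]=30  'c'
  #13 SA[13]=22  'cabfadfac'
  #14 SA[14]=8  'ceadefegahbhabcabfadfac'
  #15 SA[15]=11  'defegahbhabcabfadfac'
  #16 SA[16]=27  'dfac'
  #17 SA[17]=6  'eaceadefegahbhabcabfadfac'
  #18 SA[18]=9  'eadefegahbhabcabfadfac'
  #19 SA[19]=12  'efegahbhabcabfadfac'
  #20 SA[20]=14  'egahbhabcabfadfac'
  #21 SA[21]=28  'fac'
  #22 SA[22]=25  'fadfac'
  #23 SA[23]=13  'fegahbhabcabfadfac'
  #24 SA[24]=3  'fgaeaceadefegahbhabcabfadfac'
  #25 SA[25]=4  'gaeaceadefegahbhabcabfadfac'
  #26 SA[26]=1  'gafgaeaceadefegahbhabcabfadfac'
  #27 SA[27]=15  'gahbhabcabfadfac'
  #28 SA[28]=0  'ggafgaeaceadefegahbhabcabfadfac'
  #29 SA[29]=19  'habcabfadfac'
  #30 SA[30]=17  'hbhabcabfadfac'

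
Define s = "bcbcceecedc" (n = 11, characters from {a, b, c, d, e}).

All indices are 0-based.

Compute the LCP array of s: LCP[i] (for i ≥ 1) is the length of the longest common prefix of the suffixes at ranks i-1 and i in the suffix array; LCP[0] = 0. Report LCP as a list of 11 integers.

rank | idx | suffix
   0 |   0 | bcbcceecedc
   1 |   2 | bcceecedc
   2 |  10 | c
   3 |   1 | cbcceecedc
   4 |   3 | cceecedc
   5 |   7 | cedc
   6 |   4 | ceecedc
   7 |   9 | dc
   8 |   6 | ecedc
   9 |   8 | edc
  10 |   5 | eecedc

SA = [0, 2, 10, 1, 3, 7, 4, 9, 6, 8, 5]
[i] adj suffixes → lcp
  [1] 0/2 → 2 ('bc')
  [2] 2/10 → 0 ('')
  [3] 10/1 → 1 ('c')
  [4] 1/3 → 1 ('c')
  [5] 3/7 → 1 ('c')
  [6] 7/4 → 2 ('ce')
  [7] 4/9 → 0 ('')
  [8] 9/6 → 0 ('')
  [9] 6/8 → 1 ('e')
  [10] 8/5 → 1 ('e')

[0, 2, 0, 1, 1, 1, 2, 0, 0, 1, 1]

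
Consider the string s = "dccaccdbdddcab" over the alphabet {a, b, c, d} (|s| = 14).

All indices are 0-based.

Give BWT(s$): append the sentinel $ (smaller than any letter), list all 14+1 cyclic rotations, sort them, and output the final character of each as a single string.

bccaddcdaccd$db

rank  rotation         last
    0  $dccaccdbdddcab  b
    1  ab$dccaccdbdddc  c
    2  accdbdddcab$dcc  c
    3  b$dccaccdbdddca  a
    4  bdddcab$dccaccd  d
    5  cab$dccaccdbddd  d
    6  caccdbdddcab$dc  c
    7  ccaccdbdddcab$d  d
    8  ccdbdddcab$dcca  a
    9  cdbdddcab$dccac  c
   10  dbdddcab$dccacc  c
   11  dcab$dccaccdbdd  d
   12  dccaccdbdddcab$  $
   13  ddcab$dccaccdbd  d
   14  dddcab$dccaccdb  b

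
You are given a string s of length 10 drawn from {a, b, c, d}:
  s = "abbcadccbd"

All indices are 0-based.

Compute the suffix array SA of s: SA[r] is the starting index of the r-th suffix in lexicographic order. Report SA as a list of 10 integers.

[0, 4, 1, 2, 8, 3, 7, 6, 9, 5]

rank→(start, suffix):
  0 → (0, 'abbcadccbd')
  1 → (4, 'adccbd')
  2 → (1, 'bbcadccbd')
  3 → (2, 'bcadccbd')
  4 → (8, 'bd')
  5 → (3, 'cadccbd')
  6 → (7, 'cbd')
  7 → (6, 'ccbd')
  8 → (9, 'd')
  9 → (5, 'dccbd')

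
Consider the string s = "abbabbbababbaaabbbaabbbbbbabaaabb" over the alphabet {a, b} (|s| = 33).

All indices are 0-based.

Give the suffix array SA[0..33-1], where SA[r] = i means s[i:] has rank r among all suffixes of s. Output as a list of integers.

rank | idx | suffix
   0 |  28 | aaabb
   1 |  12 | aaabbbaabbbbbbabaaabb
   2 |  29 | aabb
   3 |  13 | aabbbaabbbbbbabaaabb
   4 |  18 | aabbbbbbabaaabb
   5 |  26 | abaaabb
   6 |   7 | ababbaaabbbaabbbbbbabaaabb
   7 |  30 | abb
   8 |   9 | abbaaabbbaabbbbbbabaaabb
   9 |   0 | abbabbbababbaaabbbaabbbbbbabaaabb
  10 |  14 | abbbaabbbbbbabaaabb
  11 |   3 | abbbababbaaabbbaabbbbbbabaaabb
  12 |  19 | abbbbbbabaaabb
  13 |  32 | b
  14 |  27 | baaabb
  15 |  11 | baaabbbaabbbbbbabaaabb
  16 |  17 | baabbbbbbabaaabb
  17 |  25 | babaaabb
  18 |   6 | bababbaaabbbaabbbbbbabaaabb
  19 |   8 | babbaaabbbaabbbbbbabaaabb
  20 |   2 | babbbababbaaabbbaabbbbbbabaaabb
  21 |  31 | bb
  22 |  10 | bbaaabbbaabbbbbbabaaabb
  23 |  16 | bbaabbbbbbabaaabb
  24 |  24 | bbabaaabb
  25 |   5 | bbababbaaabbbaabbbbbbabaaabb
  26 |   1 | bbabbbababbaaabbbaabbbbbbabaaabb
  27 |  15 | bbbaabbbbbbabaaabb
  28 |  23 | bbbabaaabb
  29 |   4 | bbbababbaaabbbaabbbbbbabaaabb
  30 |  22 | bbbbabaaabb
  31 |  21 | bbbbbabaaabb
  32 |  20 | bbbbbbabaaabb

[28, 12, 29, 13, 18, 26, 7, 30, 9, 0, 14, 3, 19, 32, 27, 11, 17, 25, 6, 8, 2, 31, 10, 16, 24, 5, 1, 15, 23, 4, 22, 21, 20]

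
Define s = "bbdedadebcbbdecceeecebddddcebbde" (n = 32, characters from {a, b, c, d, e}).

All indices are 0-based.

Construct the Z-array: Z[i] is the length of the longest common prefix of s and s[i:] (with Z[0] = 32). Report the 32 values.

[32, 1, 0, 0, 0, 0, 0, 0, 1, 0, 4, 1, 0, 0, 0, 0, 0, 0, 0, 0, 0, 1, 0, 0, 0, 0, 0, 0, 4, 1, 0, 0]

Z[0]=32
i=1: fresh scan; Z[1]=1 scan→box=[1,2)
i=2: fresh scan; Z[2]=0
i=3: fresh scan; Z[3]=0
i=4: fresh scan; Z[4]=0
i=5: fresh scan; Z[5]=0
i=6: fresh scan; Z[6]=0
i=7: fresh scan; Z[7]=0
i=8: fresh scan; Z[8]=1 scan→box=[8,9)
i=9: fresh scan; Z[9]=0
i=10: fresh scan; Z[10]=4 scan→box=[10,14)
i=11: min(r-i=3, Z[1]=1)=1; Z[11]=1
i=12: min(r-i=2, Z[2]=0)=0; Z[12]=0
i=13: min(r-i=1, Z[3]=0)=0; Z[13]=0
i=14: fresh scan; Z[14]=0
i=15: fresh scan; Z[15]=0
i=16: fresh scan; Z[16]=0
i=17: fresh scan; Z[17]=0
i=18: fresh scan; Z[18]=0
i=19: fresh scan; Z[19]=0
i=20: fresh scan; Z[20]=0
i=21: fresh scan; Z[21]=1 scan→box=[21,22)
i=22: fresh scan; Z[22]=0
i=23: fresh scan; Z[23]=0
i=24: fresh scan; Z[24]=0
i=25: fresh scan; Z[25]=0
i=26: fresh scan; Z[26]=0
i=27: fresh scan; Z[27]=0
i=28: fresh scan; Z[28]=4 scan→box=[28,32)
i=29: min(r-i=3, Z[1]=1)=1; Z[29]=1
i=30: min(r-i=2, Z[2]=0)=0; Z[30]=0
i=31: min(r-i=1, Z[3]=0)=0; Z[31]=0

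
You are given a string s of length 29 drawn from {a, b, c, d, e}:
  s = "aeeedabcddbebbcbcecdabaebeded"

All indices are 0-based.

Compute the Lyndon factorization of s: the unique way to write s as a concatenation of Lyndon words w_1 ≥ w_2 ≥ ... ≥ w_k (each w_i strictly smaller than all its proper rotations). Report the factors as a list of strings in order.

["aeeed", "abcddbebbcbcecd", "abaebeded"]

emit factor 1: 'aeeed' (i=0, period=5)
emit factor 2: 'abcddbebbcbcecd' (i=5, period=15)
emit factor 3: 'abaebeded' (i=20, period=9)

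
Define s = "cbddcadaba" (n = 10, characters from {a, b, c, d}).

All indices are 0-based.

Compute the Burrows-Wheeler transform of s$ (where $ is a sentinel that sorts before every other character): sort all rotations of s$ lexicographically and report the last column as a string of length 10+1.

abdcacd$adb

rank  rotation     last
    0  $cbddcadaba  a
    1  a$cbddcadab  b
    2  aba$cbddcad  d
    3  adaba$cbddc  c
    4  ba$cbddcada  a
    5  bddcadaba$c  c
    6  cadaba$cbdd  d
    7  cbddcadaba$  $
    8  daba$cbddca  a
    9  dcadaba$cbd  d
   10  ddcadaba$cb  b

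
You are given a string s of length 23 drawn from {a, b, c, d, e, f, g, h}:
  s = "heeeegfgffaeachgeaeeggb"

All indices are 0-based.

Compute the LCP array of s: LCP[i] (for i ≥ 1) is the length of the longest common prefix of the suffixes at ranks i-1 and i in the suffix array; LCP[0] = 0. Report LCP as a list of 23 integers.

rank→(start, suffix):
  0 → (12, 'achgeaeeggb')
  1 → (10, 'aeachgeaeeggb')
  2 → (17, 'aeeggb')
  3 → (22, 'b')
  4 → (13, 'chgeaeeggb')
  5 → (11, 'eachgeaeeggb')
  6 → (16, 'eaeeggb')
  7 → (1, 'eeeegfgffaeachgeaeeggb')
  8 → (2, 'eeegfgffaeachgeaeeggb')
  9 → (3, 'eegfgffaeachgeaeeggb')
  10 → (18, 'eeggb')
  11 → (4, 'egfgffaeachgeaeeggb')
  12 → (19, 'eggb')
  13 → (9, 'faeachgeaeeggb')
  14 → (8, 'ffaeachgeaeeggb')
  15 → (6, 'fgffaeachgeaeeggb')
  16 → (21, 'gb')
  17 → (15, 'geaeeggb')
  18 → (7, 'gffaeachgeaeeggb')
  19 → (5, 'gfgffaeachgeaeeggb')
  20 → (20, 'ggb')
  21 → (0, 'heeeegfgffaeachgeaeeggb')
  22 → (14, 'hgeaeeggb')

SA = [12, 10, 17, 22, 13, 11, 16, 1, 2, 3, 18, 4, 19, 9, 8, 6, 21, 15, 7, 5, 20, 0, 14]
i: (SA[i-1],SA[i]) lcp shared
  1: (12,10) 1 'a'
  2: (10,17) 2 'ae'
  3: (17,22) 0 ''
  4: (22,13) 0 ''
  5: (13,11) 0 ''
  6: (11,16) 2 'ea'
  7: (16,1) 1 'e'
  8: (1,2) 3 'eee'
  9: (2,3) 2 'ee'
  10: (3,18) 3 'eeg'
  11: (18,4) 1 'e'
  12: (4,19) 2 'eg'
  13: (19,9) 0 ''
  14: (9,8) 1 'f'
  15: (8,6) 1 'f'
  16: (6,21) 0 ''
  17: (21,15) 1 'g'
  18: (15,7) 1 'g'
  19: (7,5) 2 'gf'
  20: (5,20) 1 'g'
  21: (20,0) 0 ''
  22: (0,14) 1 'h'

[0, 1, 2, 0, 0, 0, 2, 1, 3, 2, 3, 1, 2, 0, 1, 1, 0, 1, 1, 2, 1, 0, 1]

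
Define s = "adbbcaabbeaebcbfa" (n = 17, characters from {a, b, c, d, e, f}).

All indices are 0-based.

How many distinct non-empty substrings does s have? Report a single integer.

sorted suffixes:
  #0 SA[0]=16  'a'
  #1 SA[1]=5  'aabbeaebcbfa'
  #2 SA[2]=6  'abbeaebcbfa'
  #3 SA[3]=0  'adbbcaabbeaebcbfa'
  #4 SA[4]=10  'aebcbfa'
  #5 SA[5]=2  'bbcaabbeaebcbfa'
  #6 SA[6]=7  'bbeaebcbfa'
  #7 SA[7]=3  'bcaabbeaebcbfa'
  #8 SA[8]=12  'bcbfa'
  #9 SA[9]=8  'beaebcbfa'
  #10 SA[10]=14  'bfa'
  #11 SA[11]=4  'caabbeaebcbfa'
  #12 SA[12]=13  'cbfa'
  #13 SA[13]=1  'dbbcaabbeaebcbfa'
  #14 SA[14]=9  'eaebcbfa'
  #15 SA[15]=11  'ebcbfa'
  #16 SA[16]=15  'fa'

SA = [16, 5, 6, 0, 10, 2, 7, 3, 12, 8, 14, 4, 13, 1, 9, 11, 15]
rank  pair      lcp
   1  s[16:],s[5:]  1  'a'
   2  s[5:],s[6:]  1  'a'
   3  s[6:],s[0:]  1  'a'
   4  s[0:],s[10:]  1  'a'
   5  s[10:],s[2:]  0  ''
   6  s[2:],s[7:]  2  'bb'
   7  s[7:],s[3:]  1  'b'
   8  s[3:],s[12:]  2  'bc'
   9  s[12:],s[8:]  1  'b'
  10  s[8:],s[14:]  1  'b'
  11  s[14:],s[4:]  0  ''
  12  s[4:],s[13:]  1  'c'
  13  s[13:],s[1:]  0  ''
  14  s[1:],s[9:]  0  ''
  15  s[9:],s[11:]  1  'e'
  16  s[11:],s[15:]  0  ''

n(n+1)/2 = 17·18/2 = 153
Σ LCP = 0 + 1 + 1 + 1 + 1 + 0 + 2 + 1 + 2 + 1 + 1 + 0 + 1 + 0 + 0 + 1 + 0 = 13
distinct = 153 − 13 = 140

140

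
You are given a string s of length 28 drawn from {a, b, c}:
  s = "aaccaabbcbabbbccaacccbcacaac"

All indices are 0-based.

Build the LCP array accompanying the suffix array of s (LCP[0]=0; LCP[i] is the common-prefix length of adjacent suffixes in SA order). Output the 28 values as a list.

[0, 2, 3, 4, 1, 3, 1, 2, 2, 3, 0, 1, 2, 3, 1, 2, 2, 0, 1, 3, 4, 2, 1, 2, 1, 4, 2, 2]

rank | idx | suffix
   0 |   4 | aabbcbabbbccaacccbcacaac
   1 |  25 | aac
   2 |   0 | aaccaabbcbabbbccaacccbcacaac
   3 |  16 | aacccbcacaac
   4 |  10 | abbbccaacccbcacaac
   5 |   5 | abbcbabbbccaacccbcacaac
   6 |  26 | ac
   7 |  23 | acaac
   8 |   1 | accaabbcbabbbccaacccbcacaac
   9 |  17 | acccbcacaac
  10 |   9 | babbbccaacccbcacaac
  11 |  11 | bbbccaacccbcacaac
  12 |   6 | bbcbabbbccaacccbcacaac
  13 |  12 | bbccaacccbcacaac
  14 |  21 | bcacaac
  15 |   7 | bcbabbbccaacccbcacaac
  16 |  13 | bccaacccbcacaac
  17 |  27 | c
  18 |   3 | caabbcbabbbccaacccbcacaac
  19 |  24 | caac
  20 |  15 | caacccbcacaac
  21 |  22 | cacaac
  22 |   8 | cbabbbccaacccbcacaac
  23 |  20 | cbcacaac
  24 |   2 | ccaabbcbabbbccaacccbcacaac
  25 |  14 | ccaacccbcacaac
  26 |  19 | ccbcacaac
  27 |  18 | cccbcacaac

SA = [4, 25, 0, 16, 10, 5, 26, 23, 1, 17, 9, 11, 6, 12, 21, 7, 13, 27, 3, 24, 15, 22, 8, 20, 2, 14, 19, 18]
i: (SA[i-1],SA[i]) lcp shared
  1: (4,25) 2 'aa'
  2: (25,0) 3 'aac'
  3: (0,16) 4 'aacc'
  4: (16,10) 1 'a'
  5: (10,5) 3 'abb'
  6: (5,26) 1 'a'
  7: (26,23) 2 'ac'
  8: (23,1) 2 'ac'
  9: (1,17) 3 'acc'
  10: (17,9) 0 ''
  11: (9,11) 1 'b'
  12: (11,6) 2 'bb'
  13: (6,12) 3 'bbc'
  14: (12,21) 1 'b'
  15: (21,7) 2 'bc'
  16: (7,13) 2 'bc'
  17: (13,27) 0 ''
  18: (27,3) 1 'c'
  19: (3,24) 3 'caa'
  20: (24,15) 4 'caac'
  21: (15,22) 2 'ca'
  22: (22,8) 1 'c'
  23: (8,20) 2 'cb'
  24: (20,2) 1 'c'
  25: (2,14) 4 'ccaa'
  26: (14,19) 2 'cc'
  27: (19,18) 2 'cc'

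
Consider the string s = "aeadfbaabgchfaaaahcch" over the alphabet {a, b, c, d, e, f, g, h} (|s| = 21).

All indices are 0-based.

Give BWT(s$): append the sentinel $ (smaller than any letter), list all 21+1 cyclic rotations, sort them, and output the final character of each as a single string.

rank  rotation                last
    0  $aeadfbaabgchfaaaahcch  h
    1  aaaahcch$aeadfbaabgchf  f
    2  aaahcch$aeadfbaabgchfa  a
    3  aabgchfaaaahcch$aeadfb  b
    4  aahcch$aeadfbaabgchfaa  a
    5  abgchfaaaahcch$aeadfba  a
    6  adfbaabgchfaaaahcch$ae  e
    7  aeadfbaabgchfaaaahcch$  $
    8  ahcch$aeadfbaabgchfaaa  a
    9  baabgchfaaaahcch$aeadf  f
   10  bgchfaaaahcch$aeadfbaa  a
   11  cch$aeadfbaabgchfaaaah  h
   12  ch$aeadfbaabgchfaaaahc  c
   13  chfaaaahcch$aeadfbaabg  g
   14  dfbaabgchfaaaahcch$aea  a
   15  eadfbaabgchfaaaahcch$a  a
   16  faaaahcch$aeadfbaabgch  h
   17  fbaabgchfaaaahcch$aead  d
   18  gchfaaaahcch$aeadfbaab  b
   19  h$aeadfbaabgchfaaaahcc  c
   20  hcch$aeadfbaabgchfaaaa  a
   21  hfaaaahcch$aeadfbaabgc  c

hfabaae$afahcgaahdbcac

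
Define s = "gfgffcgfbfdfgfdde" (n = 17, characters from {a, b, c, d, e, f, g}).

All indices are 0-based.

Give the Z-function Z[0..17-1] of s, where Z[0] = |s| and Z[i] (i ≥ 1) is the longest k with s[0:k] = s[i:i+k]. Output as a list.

[17, 0, 2, 0, 0, 0, 2, 0, 0, 0, 0, 0, 2, 0, 0, 0, 0]

Z[0]=17
i=1: outside box; Z[1]=0
i=2: outside box; Z[2]=2 grow→box=[2,4)
i=3: min(r-i=1, Z[1]=0)=0; Z[3]=0
i=4: outside box; Z[4]=0
i=5: outside box; Z[5]=0
i=6: outside box; Z[6]=2 grow→box=[6,8)
i=7: min(r-i=1, Z[1]=0)=0; Z[7]=0
i=8: outside box; Z[8]=0
i=9: outside box; Z[9]=0
i=10: outside box; Z[10]=0
i=11: outside box; Z[11]=0
i=12: outside box; Z[12]=2 grow→box=[12,14)
i=13: min(r-i=1, Z[1]=0)=0; Z[13]=0
i=14: outside box; Z[14]=0
i=15: outside box; Z[15]=0
i=16: outside box; Z[16]=0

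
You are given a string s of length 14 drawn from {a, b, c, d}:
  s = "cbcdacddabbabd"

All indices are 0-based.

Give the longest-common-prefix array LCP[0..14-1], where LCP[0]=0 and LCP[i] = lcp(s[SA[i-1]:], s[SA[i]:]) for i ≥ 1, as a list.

[0, 2, 1, 0, 1, 1, 1, 0, 1, 2, 0, 1, 2, 1]

sorted suffixes:
  #0 SA[0]=8  'abbabd'
  #1 SA[1]=11  'abd'
  #2 SA[2]=4  'acddabbabd'
  #3 SA[3]=10  'babd'
  #4 SA[4]=9  'bbabd'
  #5 SA[5]=1  'bcdacddabbabd'
  #6 SA[6]=12  'bd'
  #7 SA[7]=0  'cbcdacddabbabd'
  #8 SA[8]=2  'cdacddabbabd'
  #9 SA[9]=5  'cddabbabd'
  #10 SA[10]=13  'd'
  #11 SA[11]=7  'dabbabd'
  #12 SA[12]=3  'dacddabbabd'
  #13 SA[13]=6  'ddabbabd'

SA = [8, 11, 4, 10, 9, 1, 12, 0, 2, 5, 13, 7, 3, 6]
i: (SA[i-1],SA[i]) lcp shared
  1: (8,11) 2 'ab'
  2: (11,4) 1 'a'
  3: (4,10) 0 ''
  4: (10,9) 1 'b'
  5: (9,1) 1 'b'
  6: (1,12) 1 'b'
  7: (12,0) 0 ''
  8: (0,2) 1 'c'
  9: (2,5) 2 'cd'
  10: (5,13) 0 ''
  11: (13,7) 1 'd'
  12: (7,3) 2 'da'
  13: (3,6) 1 'd'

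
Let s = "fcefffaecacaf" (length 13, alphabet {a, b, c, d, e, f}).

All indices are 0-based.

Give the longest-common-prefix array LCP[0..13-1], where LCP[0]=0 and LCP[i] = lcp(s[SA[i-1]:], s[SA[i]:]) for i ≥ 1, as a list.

[0, 1, 1, 0, 2, 1, 0, 1, 0, 1, 1, 1, 2]

rank | idx | suffix
   0 |   9 | acaf
   1 |   6 | aecacaf
   2 |  11 | af
   3 |   8 | cacaf
   4 |  10 | caf
   5 |   1 | cefffaecacaf
   6 |   7 | ecacaf
   7 |   2 | efffaecacaf
   8 |  12 | f
   9 |   5 | faecacaf
  10 |   0 | fcefffaecacaf
  11 |   4 | ffaecacaf
  12 |   3 | fffaecacaf

SA = [9, 6, 11, 8, 10, 1, 7, 2, 12, 5, 0, 4, 3]
i: (SA[i-1],SA[i]) lcp shared
  1: (9,6) 1 'a'
  2: (6,11) 1 'a'
  3: (11,8) 0 ''
  4: (8,10) 2 'ca'
  5: (10,1) 1 'c'
  6: (1,7) 0 ''
  7: (7,2) 1 'e'
  8: (2,12) 0 ''
  9: (12,5) 1 'f'
  10: (5,0) 1 'f'
  11: (0,4) 1 'f'
  12: (4,3) 2 'ff'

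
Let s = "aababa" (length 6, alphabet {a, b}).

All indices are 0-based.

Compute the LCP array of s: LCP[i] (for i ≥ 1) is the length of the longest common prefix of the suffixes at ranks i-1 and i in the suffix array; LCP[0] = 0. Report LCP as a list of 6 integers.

sorted suffixes:
  #0 SA[0]=5  'a'
  #1 SA[1]=0  'aababa'
  #2 SA[2]=3  'aba'
  #3 SA[3]=1  'ababa'
  #4 SA[4]=4  'ba'
  #5 SA[5]=2  'baba'

SA = [5, 0, 3, 1, 4, 2]
[i] adj suffixes → lcp
  [1] 5/0 → 1 ('a')
  [2] 0/3 → 1 ('a')
  [3] 3/1 → 3 ('aba')
  [4] 1/4 → 0 ('')
  [5] 4/2 → 2 ('ba')

[0, 1, 1, 3, 0, 2]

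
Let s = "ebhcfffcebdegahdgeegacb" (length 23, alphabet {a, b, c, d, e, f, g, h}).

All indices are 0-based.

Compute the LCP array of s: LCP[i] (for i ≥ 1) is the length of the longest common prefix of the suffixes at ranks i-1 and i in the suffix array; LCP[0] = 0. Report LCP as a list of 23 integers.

sorted suffixes:
  #0 SA[0]=20  'acb'
  #1 SA[1]=13  'ahdgeegacb'
  #2 SA[2]=22  'b'
  #3 SA[3]=9  'bdegahdgeegacb'
  #4 SA[4]=1  'bhcfffcebdegahdgeegacb'
  #5 SA[5]=21  'cb'
  #6 SA[6]=7  'cebdegahdgeegacb'
  #7 SA[7]=3  'cfffcebdegahdgeegacb'
  #8 SA[8]=10  'degahdgeegacb'
  #9 SA[9]=15  'dgeegacb'
  #10 SA[10]=8  'ebdegahdgeegacb'
  #11 SA[11]=0  'ebhcfffcebdegahdgeegacb'
  #12 SA[12]=17  'eegacb'
  #13 SA[13]=18  'egacb'
  #14 SA[14]=11  'egahdgeegacb'
  #15 SA[15]=6  'fcebdegahdgeegacb'
  #16 SA[16]=5  'ffcebdegahdgeegacb'
  #17 SA[17]=4  'fffcebdegahdgeegacb'
  #18 SA[18]=19  'gacb'
  #19 SA[19]=12  'gahdgeegacb'
  #20 SA[20]=16  'geegacb'
  #21 SA[21]=2  'hcfffcebdegahdgeegacb'
  #22 SA[22]=14  'hdgeegacb'

SA = [20, 13, 22, 9, 1, 21, 7, 3, 10, 15, 8, 0, 17, 18, 11, 6, 5, 4, 19, 12, 16, 2, 14]
[i] adj suffixes → lcp
  [1] 20/13 → 1 ('a')
  [2] 13/22 → 0 ('')
  [3] 22/9 → 1 ('b')
  [4] 9/1 → 1 ('b')
  [5] 1/21 → 0 ('')
  [6] 21/7 → 1 ('c')
  [7] 7/3 → 1 ('c')
  [8] 3/10 → 0 ('')
  [9] 10/15 → 1 ('d')
  [10] 15/8 → 0 ('')
  [11] 8/0 → 2 ('eb')
  [12] 0/17 → 1 ('e')
  [13] 17/18 → 1 ('e')
  [14] 18/11 → 3 ('ega')
  [15] 11/6 → 0 ('')
  [16] 6/5 → 1 ('f')
  [17] 5/4 → 2 ('ff')
  [18] 4/19 → 0 ('')
  [19] 19/12 → 2 ('ga')
  [20] 12/16 → 1 ('g')
  [21] 16/2 → 0 ('')
  [22] 2/14 → 1 ('h')

[0, 1, 0, 1, 1, 0, 1, 1, 0, 1, 0, 2, 1, 1, 3, 0, 1, 2, 0, 2, 1, 0, 1]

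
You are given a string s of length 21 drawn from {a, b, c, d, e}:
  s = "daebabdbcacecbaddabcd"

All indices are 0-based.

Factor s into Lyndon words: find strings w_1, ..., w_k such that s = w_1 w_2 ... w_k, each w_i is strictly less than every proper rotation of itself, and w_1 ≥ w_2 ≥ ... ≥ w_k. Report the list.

emit factor 1: 'd' (i=0, period=1)
emit factor 2: 'aeb' (i=1, period=3)
emit factor 3: 'abdbcacecbadd' (i=4, period=13)
emit factor 4: 'abcd' (i=17, period=4)

["d", "aeb", "abdbcacecbadd", "abcd"]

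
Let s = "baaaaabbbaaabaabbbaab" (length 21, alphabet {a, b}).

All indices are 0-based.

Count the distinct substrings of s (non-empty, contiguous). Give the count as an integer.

170

sorted suffixes:
  #0 SA[0]=1  'aaaaabbbaaabaabbbaab'
  #1 SA[1]=2  'aaaabbbaaabaabbbaab'
  #2 SA[2]=9  'aaabaabbbaab'
  #3 SA[3]=3  'aaabbbaaabaabbbaab'
  #4 SA[4]=18  'aab'
  #5 SA[5]=10  'aabaabbbaab'
  #6 SA[6]=4  'aabbbaaabaabbbaab'
  #7 SA[7]=13  'aabbbaab'
  #8 SA[8]=19  'ab'
  #9 SA[9]=11  'abaabbbaab'
  #10 SA[10]=5  'abbbaaabaabbbaab'
  #11 SA[11]=14  'abbbaab'
  #12 SA[12]=20  'b'
  #13 SA[13]=0  'baaaaabbbaaabaabbbaab'
  #14 SA[14]=8  'baaabaabbbaab'
  #15 SA[15]=17  'baab'
  #16 SA[16]=12  'baabbbaab'
  #17 SA[17]=7  'bbaaabaabbbaab'
  #18 SA[18]=16  'bbaab'
  #19 SA[19]=6  'bbbaaabaabbbaab'
  #20 SA[20]=15  'bbbaab'

SA = [1, 2, 9, 3, 18, 10, 4, 13, 19, 11, 5, 14, 20, 0, 8, 17, 12, 7, 16, 6, 15]
[i] adj suffixes → lcp
  [1] 1/2 → 4 ('aaaa')
  [2] 2/9 → 3 ('aaa')
  [3] 9/3 → 4 ('aaab')
  [4] 3/18 → 2 ('aa')
  [5] 18/10 → 3 ('aab')
  [6] 10/4 → 3 ('aab')
  [7] 4/13 → 7 ('aabbbaa')
  [8] 13/19 → 1 ('a')
  [9] 19/11 → 2 ('ab')
  [10] 11/5 → 2 ('ab')
  [11] 5/14 → 6 ('abbbaa')
  [12] 14/20 → 0 ('')
  [13] 20/0 → 1 ('b')
  [14] 0/8 → 4 ('baaa')
  [15] 8/17 → 3 ('baa')
  [16] 17/12 → 4 ('baab')
  [17] 12/7 → 1 ('b')
  [18] 7/16 → 4 ('bbaa')
  [19] 16/6 → 2 ('bb')
  [20] 6/15 → 5 ('bbbaa')

n(n+1)/2 = 21·22/2 = 231
Σ LCP = 0 + 4 + 3 + 4 + 2 + 3 + 3 + 7 + 1 + 2 + 2 + 6 + 0 + 1 + 4 + 3 + 4 + 1 + 4 + 2 + 5 = 61
distinct = 231 − 61 = 170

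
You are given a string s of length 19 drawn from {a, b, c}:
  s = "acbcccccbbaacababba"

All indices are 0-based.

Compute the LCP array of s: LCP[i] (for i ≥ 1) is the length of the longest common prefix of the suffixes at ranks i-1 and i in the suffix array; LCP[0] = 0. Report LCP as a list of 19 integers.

rank | idx | suffix
   0 |  18 | a
   1 |  10 | aacababba
   2 |  13 | ababba
   3 |  15 | abba
   4 |  11 | acababba
   5 |   0 | acbcccccbbaacababba
   6 |  17 | ba
   7 |   9 | baacababba
   8 |  14 | babba
   9 |  16 | bba
  10 |   8 | bbaacababba
  11 |   2 | bcccccbbaacababba
  12 |  12 | cababba
  13 |   7 | cbbaacababba
  14 |   1 | cbcccccbbaacababba
  15 |   6 | ccbbaacababba
  16 |   5 | cccbbaacababba
  17 |   4 | ccccbbaacababba
  18 |   3 | cccccbbaacababba

SA = [18, 10, 13, 15, 11, 0, 17, 9, 14, 16, 8, 2, 12, 7, 1, 6, 5, 4, 3]
rank  pair      lcp
   1  s[18:],s[10:]  1  'a'
   2  s[10:],s[13:]  1  'a'
   3  s[13:],s[15:]  2  'ab'
   4  s[15:],s[11:]  1  'a'
   5  s[11:],s[0:]  2  'ac'
   6  s[0:],s[17:]  0  ''
   7  s[17:],s[9:]  2  'ba'
   8  s[9:],s[14:]  2  'ba'
   9  s[14:],s[16:]  1  'b'
  10  s[16:],s[8:]  3  'bba'
  11  s[8:],s[2:]  1  'b'
  12  s[2:],s[12:]  0  ''
  13  s[12:],s[7:]  1  'c'
  14  s[7:],s[1:]  2  'cb'
  15  s[1:],s[6:]  1  'c'
  16  s[6:],s[5:]  2  'cc'
  17  s[5:],s[4:]  3  'ccc'
  18  s[4:],s[3:]  4  'cccc'

[0, 1, 1, 2, 1, 2, 0, 2, 2, 1, 3, 1, 0, 1, 2, 1, 2, 3, 4]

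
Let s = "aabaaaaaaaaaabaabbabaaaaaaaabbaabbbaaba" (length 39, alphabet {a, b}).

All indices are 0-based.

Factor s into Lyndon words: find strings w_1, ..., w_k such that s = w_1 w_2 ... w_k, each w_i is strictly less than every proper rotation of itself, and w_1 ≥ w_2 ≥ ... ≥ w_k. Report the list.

["aab", "aaaaaaaaaabaabbabaaaaaaaabbaabbbaab", "a"]

emit factor 1: 'aab' (i=0, period=3)
emit factor 2: 'aaaaaaaaaabaabbabaaaaaaaabbaabbbaab' (i=3, period=35)
emit factor 3: 'a' (i=38, period=1)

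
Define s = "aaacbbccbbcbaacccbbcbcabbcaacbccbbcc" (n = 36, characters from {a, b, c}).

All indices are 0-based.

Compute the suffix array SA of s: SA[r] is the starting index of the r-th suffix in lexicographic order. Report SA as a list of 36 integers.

[0, 1, 26, 12, 22, 2, 27, 13, 11, 23, 8, 17, 32, 4, 24, 20, 9, 18, 33, 5, 29, 35, 25, 21, 10, 7, 16, 31, 3, 19, 28, 34, 6, 15, 30, 14]

sorted suffixes:
  #0 SA[0]=0  'aaacbbccbbcbaacccbbcbcabbcaacbccbbcc'
  #1 SA[1]=1  'aacbbccbbcbaacccbbcbcabbcaacbccbbcc'
  #2 SA[2]=26  'aacbccbbcc'
  #3 SA[3]=12  'aacccbbcbcabbcaacbccbbcc'
  #4 SA[4]=22  'abbcaacbccbbcc'
  #5 SA[5]=2  'acbbccbbcbaacccbbcbcabbcaacbccbbcc'
  #6 SA[6]=27  'acbccbbcc'
  #7 SA[7]=13  'acccbbcbcabbcaacbccbbcc'
  #8 SA[8]=11  'baacccbbcbcabbcaacbccbbcc'
  #9 SA[9]=23  'bbcaacbccbbcc'
  #10 SA[10]=8  'bbcbaacccbbcbcabbcaacbccbbcc'
  #11 SA[11]=17  'bbcbcabbcaacbccbbcc'
  #12 SA[12]=32  'bbcc'
  #13 SA[13]=4  'bbccbbcbaacccbbcbcabbcaacbccbbcc'
  #14 SA[14]=24  'bcaacbccbbcc'
  #15 SA[15]=20  'bcabbcaacbccbbcc'
  #16 SA[16]=9  'bcbaacccbbcbcabbcaacbccbbcc'
  #17 SA[17]=18  'bcbcabbcaacbccbbcc'
  #18 SA[18]=33  'bcc'
  #19 SA[19]=5  'bccbbcbaacccbbcbcabbcaacbccbbcc'
  #20 SA[20]=29  'bccbbcc'
  #21 SA[21]=35  'c'
  #22 SA[22]=25  'caacbccbbcc'
  #23 SA[23]=21  'cabbcaacbccbbcc'
  #24 SA[24]=10  'cbaacccbbcbcabbcaacbccbbcc'
  #25 SA[25]=7  'cbbcbaacccbbcbcabbcaacbccbbcc'
  #26 SA[26]=16  'cbbcbcabbcaacbccbbcc'
  #27 SA[27]=31  'cbbcc'
  #28 SA[28]=3  'cbbccbbcbaacccbbcbcabbcaacbccbbcc'
  #29 SA[29]=19  'cbcabbcaacbccbbcc'
  #30 SA[30]=28  'cbccbbcc'
  #31 SA[31]=34  'cc'
  #32 SA[32]=6  'ccbbcbaacccbbcbcabbcaacbccbbcc'
  #33 SA[33]=15  'ccbbcbcabbcaacbccbbcc'
  #34 SA[34]=30  'ccbbcc'
  #35 SA[35]=14  'cccbbcbcabbcaacbccbbcc'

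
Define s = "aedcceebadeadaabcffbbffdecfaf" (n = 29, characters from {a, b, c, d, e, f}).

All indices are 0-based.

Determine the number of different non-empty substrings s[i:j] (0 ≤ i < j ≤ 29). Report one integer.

408

rank | idx | suffix
   0 |  13 | aabcffbbffdecfaf
   1 |  14 | abcffbbffdecfaf
   2 |  11 | adaabcffbbffdecfaf
   3 |   8 | adeadaabcffbbffdecfaf
   4 |   0 | aedcceebadeadaabcffbbffdecfaf
   5 |  27 | af
   6 |   7 | badeadaabcffbbffdecfaf
   7 |  19 | bbffdecfaf
   8 |  15 | bcffbbffdecfaf
   9 |  20 | bffdecfaf
  10 |   3 | cceebadeadaabcffbbffdecfaf
  11 |   4 | ceebadeadaabcffbbffdecfaf
  12 |  25 | cfaf
  13 |  16 | cffbbffdecfaf
  14 |  12 | daabcffbbffdecfaf
  15 |   2 | dcceebadeadaabcffbbffdecfaf
  16 |   9 | deadaabcffbbffdecfaf
  17 |  23 | decfaf
  18 |  10 | eadaabcffbbffdecfaf
  19 |   6 | ebadeadaabcffbbffdecfaf
  20 |  24 | ecfaf
  21 |   1 | edcceebadeadaabcffbbffdecfaf
  22 |   5 | eebadeadaabcffbbffdecfaf
  23 |  28 | f
  24 |  26 | faf
  25 |  18 | fbbffdecfaf
  26 |  22 | fdecfaf
  27 |  17 | ffbbffdecfaf
  28 |  21 | ffdecfaf

SA = [13, 14, 11, 8, 0, 27, 7, 19, 15, 20, 3, 4, 25, 16, 12, 2, 9, 23, 10, 6, 24, 1, 5, 28, 26, 18, 22, 17, 21]
[i] adj suffixes → lcp
  [1] 13/14 → 1 ('a')
  [2] 14/11 → 1 ('a')
  [3] 11/8 → 2 ('ad')
  [4] 8/0 → 1 ('a')
  [5] 0/27 → 1 ('a')
  [6] 27/7 → 0 ('')
  [7] 7/19 → 1 ('b')
  [8] 19/15 → 1 ('b')
  [9] 15/20 → 1 ('b')
  [10] 20/3 → 0 ('')
  [11] 3/4 → 1 ('c')
  [12] 4/25 → 1 ('c')
  [13] 25/16 → 2 ('cf')
  [14] 16/12 → 0 ('')
  [15] 12/2 → 1 ('d')
  [16] 2/9 → 1 ('d')
  [17] 9/23 → 2 ('de')
  [18] 23/10 → 0 ('')
  [19] 10/6 → 1 ('e')
  [20] 6/24 → 1 ('e')
  [21] 24/1 → 1 ('e')
  [22] 1/5 → 1 ('e')
  [23] 5/28 → 0 ('')
  [24] 28/26 → 1 ('f')
  [25] 26/18 → 1 ('f')
  [26] 18/22 → 1 ('f')
  [27] 22/17 → 1 ('f')
  [28] 17/21 → 2 ('ff')

n(n+1)/2 = 29·30/2 = 435
Σ LCP = 0 + 1 + 1 + 2 + 1 + 1 + 0 + 1 + 1 + 1 + 0 + 1 + 1 + 2 + 0 + 1 + 1 + 2 + 0 + 1 + 1 + 1 + 1 + 0 + 1 + 1 + 1 + 1 + 2 = 27
distinct = 435 − 27 = 408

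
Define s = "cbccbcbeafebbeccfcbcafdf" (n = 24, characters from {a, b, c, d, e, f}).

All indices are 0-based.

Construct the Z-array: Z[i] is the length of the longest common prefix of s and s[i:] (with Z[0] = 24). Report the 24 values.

[24, 0, 1, 3, 0, 2, 0, 0, 0, 0, 0, 0, 0, 0, 1, 1, 0, 3, 0, 1, 0, 0, 0, 0]

Z[0]=24
i=1: outside box; Z[1]=0
i=2: outside box; Z[2]=1 grow→box=[2,3)
i=3: outside box; Z[3]=3 grow→box=[3,6)
i=4: min(r-i=2, Z[1]=0)=0; Z[4]=0
i=5: min(r-i=1, Z[2]=1)=1; Z[5]=2 grow→box=[5,7)
i=6: min(r-i=1, Z[1]=0)=0; Z[6]=0
i=7: outside box; Z[7]=0
i=8: outside box; Z[8]=0
i=9: outside box; Z[9]=0
i=10: outside box; Z[10]=0
i=11: outside box; Z[11]=0
i=12: outside box; Z[12]=0
i=13: outside box; Z[13]=0
i=14: outside box; Z[14]=1 grow→box=[14,15)
i=15: outside box; Z[15]=1 grow→box=[15,16)
i=16: outside box; Z[16]=0
i=17: outside box; Z[17]=3 grow→box=[17,20)
i=18: min(r-i=2, Z[1]=0)=0; Z[18]=0
i=19: min(r-i=1, Z[2]=1)=1; Z[19]=1
i=20: outside box; Z[20]=0
i=21: outside box; Z[21]=0
i=22: outside box; Z[22]=0
i=23: outside box; Z[23]=0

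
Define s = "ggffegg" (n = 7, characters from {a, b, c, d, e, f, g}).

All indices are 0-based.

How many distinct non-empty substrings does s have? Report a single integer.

rank→(start, suffix):
  0 → (4, 'egg')
  1 → (3, 'fegg')
  2 → (2, 'ffegg')
  3 → (6, 'g')
  4 → (1, 'gffegg')
  5 → (5, 'gg')
  6 → (0, 'ggffegg')

SA = [4, 3, 2, 6, 1, 5, 0]
i: (SA[i-1],SA[i]) lcp shared
  1: (4,3) 0 ''
  2: (3,2) 1 'f'
  3: (2,6) 0 ''
  4: (6,1) 1 'g'
  5: (1,5) 1 'g'
  6: (5,0) 2 'gg'

n(n+1)/2 = 7·8/2 = 28
Σ LCP = 0 + 0 + 1 + 0 + 1 + 1 + 2 = 5
distinct = 28 − 5 = 23

23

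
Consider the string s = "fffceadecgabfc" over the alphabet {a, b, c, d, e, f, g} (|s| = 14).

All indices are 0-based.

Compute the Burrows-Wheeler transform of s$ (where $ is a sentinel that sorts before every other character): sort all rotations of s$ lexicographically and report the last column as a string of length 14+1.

rank  rotation         last
    0  $fffceadecgabfc  c
    1  abfc$fffceadecg  g
    2  adecgabfc$fffce  e
    3  bfc$fffceadecga  a
    4  c$fffceadecgabf  f
    5  ceadecgabfc$fff  f
    6  cgabfc$fffceade  e
    7  decgabfc$fffcea  a
    8  eadecgabfc$fffc  c
    9  ecgabfc$fffcead  d
   10  fc$fffceadecgab  b
   11  fceadecgabfc$ff  f
   12  ffceadecgabfc$f  f
   13  fffceadecgabfc$  $
   14  gabfc$fffceadec  c

cgeaffeacdbff$c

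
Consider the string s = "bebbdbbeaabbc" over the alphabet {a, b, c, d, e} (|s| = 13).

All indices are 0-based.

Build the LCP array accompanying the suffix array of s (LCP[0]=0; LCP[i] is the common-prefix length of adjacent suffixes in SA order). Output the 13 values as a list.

sorted suffixes:
  #0 SA[0]=8  'aabbc'
  #1 SA[1]=9  'abbc'
  #2 SA[2]=10  'bbc'
  #3 SA[3]=2  'bbdbbeaabbc'
  #4 SA[4]=5  'bbeaabbc'
  #5 SA[5]=11  'bc'
  #6 SA[6]=3  'bdbbeaabbc'
  #7 SA[7]=6  'beaabbc'
  #8 SA[8]=0  'bebbdbbeaabbc'
  #9 SA[9]=12  'c'
  #10 SA[10]=4  'dbbeaabbc'
  #11 SA[11]=7  'eaabbc'
  #12 SA[12]=1  'ebbdbbeaabbc'

SA = [8, 9, 10, 2, 5, 11, 3, 6, 0, 12, 4, 7, 1]
[i] adj suffixes → lcp
  [1] 8/9 → 1 ('a')
  [2] 9/10 → 0 ('')
  [3] 10/2 → 2 ('bb')
  [4] 2/5 → 2 ('bb')
  [5] 5/11 → 1 ('b')
  [6] 11/3 → 1 ('b')
  [7] 3/6 → 1 ('b')
  [8] 6/0 → 2 ('be')
  [9] 0/12 → 0 ('')
  [10] 12/4 → 0 ('')
  [11] 4/7 → 0 ('')
  [12] 7/1 → 1 ('e')

[0, 1, 0, 2, 2, 1, 1, 1, 2, 0, 0, 0, 1]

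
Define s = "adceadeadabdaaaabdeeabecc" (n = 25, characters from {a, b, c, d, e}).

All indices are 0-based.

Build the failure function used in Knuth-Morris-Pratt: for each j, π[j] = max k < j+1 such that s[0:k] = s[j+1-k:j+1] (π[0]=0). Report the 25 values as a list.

π[0] = 0
j=1 s[j]='d': π[1]=0 (border '')
j=2 s[j]='c': π[2]=0 (border '')
j=3 s[j]='e': π[3]=0 (border '')
j=4 s[j]='a': π[4]=1 (border 'a')
j=5 s[j]='d': π[5]=2 (border 'ad')
j=6 s[j]='e': k: 2→0; π[6]=0 (border '')
j=7 s[j]='a': π[7]=1 (border 'a')
j=8 s[j]='d': π[8]=2 (border 'ad')
j=9 s[j]='a': k: 2→0; π[9]=1 (border 'a')
j=10 s[j]='b': k: 1→0; π[10]=0 (border '')
j=11 s[j]='d': π[11]=0 (border '')
j=12 s[j]='a': π[12]=1 (border 'a')
j=13 s[j]='a': k: 1→0; π[13]=1 (border 'a')
j=14 s[j]='a': k: 1→0; π[14]=1 (border 'a')
j=15 s[j]='a': k: 1→0; π[15]=1 (border 'a')
j=16 s[j]='b': k: 1→0; π[16]=0 (border '')
j=17 s[j]='d': π[17]=0 (border '')
j=18 s[j]='e': π[18]=0 (border '')
j=19 s[j]='e': π[19]=0 (border '')
j=20 s[j]='a': π[20]=1 (border 'a')
j=21 s[j]='b': k: 1→0; π[21]=0 (border '')
j=22 s[j]='e': π[22]=0 (border '')
j=23 s[j]='c': π[23]=0 (border '')
j=24 s[j]='c': π[24]=0 (border '')

[0, 0, 0, 0, 1, 2, 0, 1, 2, 1, 0, 0, 1, 1, 1, 1, 0, 0, 0, 0, 1, 0, 0, 0, 0]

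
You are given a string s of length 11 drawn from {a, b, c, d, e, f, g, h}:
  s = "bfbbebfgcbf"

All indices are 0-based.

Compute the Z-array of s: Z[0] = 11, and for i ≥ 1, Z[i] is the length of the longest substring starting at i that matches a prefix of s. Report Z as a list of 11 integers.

Z[0]=11
i=1: i≥r, start 0; Z[1]=0
i=2: i≥r, start 0; Z[2]=1 scan→box=[2,3)
i=3: i≥r, start 0; Z[3]=1 scan→box=[3,4)
i=4: i≥r, start 0; Z[4]=0
i=5: i≥r, start 0; Z[5]=2 scan→box=[5,7)
i=6: min(r-i=1, Z[1]=0)=0; Z[6]=0
i=7: i≥r, start 0; Z[7]=0
i=8: i≥r, start 0; Z[8]=0
i=9: i≥r, start 0; Z[9]=2 scan→box=[9,11)
i=10: min(r-i=1, Z[1]=0)=0; Z[10]=0

[11, 0, 1, 1, 0, 2, 0, 0, 0, 2, 0]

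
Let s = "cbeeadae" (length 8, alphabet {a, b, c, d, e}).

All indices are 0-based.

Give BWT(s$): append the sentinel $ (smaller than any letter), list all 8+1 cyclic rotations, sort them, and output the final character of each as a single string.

rank  rotation   last
    0  $cbeeadae  e
    1  adae$cbee  e
    2  ae$cbeead  d
    3  beeadae$c  c
    4  cbeeadae$  $
    5  dae$cbeea  a
    6  e$cbeeada  a
    7  eadae$cbe  e
    8  eeadae$cb  b

eedc$aaeb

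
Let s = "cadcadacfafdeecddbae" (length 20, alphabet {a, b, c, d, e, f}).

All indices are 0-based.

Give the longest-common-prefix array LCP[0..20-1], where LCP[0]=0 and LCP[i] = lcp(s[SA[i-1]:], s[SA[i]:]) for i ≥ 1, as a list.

[0, 1, 2, 1, 1, 0, 0, 3, 1, 1, 0, 1, 1, 1, 1, 0, 1, 1, 0, 1]

rank | idx | suffix
   0 |   6 | acfafdeecddbae
   1 |   4 | adacfafdeecddbae
   2 |   1 | adcadacfafdeecddbae
   3 |  18 | ae
   4 |   9 | afdeecddbae
   5 |  17 | bae
   6 |   3 | cadacfafdeecddbae
   7 |   0 | cadcadacfafdeecddbae
   8 |  14 | cddbae
   9 |   7 | cfafdeecddbae
  10 |   5 | dacfafdeecddbae
  11 |  16 | dbae
  12 |   2 | dcadacfafdeecddbae
  13 |  15 | ddbae
  14 |  11 | deecddbae
  15 |  19 | e
  16 |  13 | ecddbae
  17 |  12 | eecddbae
  18 |   8 | fafdeecddbae
  19 |  10 | fdeecddbae

SA = [6, 4, 1, 18, 9, 17, 3, 0, 14, 7, 5, 16, 2, 15, 11, 19, 13, 12, 8, 10]
i: (SA[i-1],SA[i]) lcp shared
  1: (6,4) 1 'a'
  2: (4,1) 2 'ad'
  3: (1,18) 1 'a'
  4: (18,9) 1 'a'
  5: (9,17) 0 ''
  6: (17,3) 0 ''
  7: (3,0) 3 'cad'
  8: (0,14) 1 'c'
  9: (14,7) 1 'c'
  10: (7,5) 0 ''
  11: (5,16) 1 'd'
  12: (16,2) 1 'd'
  13: (2,15) 1 'd'
  14: (15,11) 1 'd'
  15: (11,19) 0 ''
  16: (19,13) 1 'e'
  17: (13,12) 1 'e'
  18: (12,8) 0 ''
  19: (8,10) 1 'f'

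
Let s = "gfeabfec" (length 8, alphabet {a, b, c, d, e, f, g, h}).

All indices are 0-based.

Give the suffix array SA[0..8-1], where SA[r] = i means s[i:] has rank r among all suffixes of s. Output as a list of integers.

rank | idx | suffix
   0 |   3 | abfec
   1 |   4 | bfec
   2 |   7 | c
   3 |   2 | eabfec
   4 |   6 | ec
   5 |   1 | feabfec
   6 |   5 | fec
   7 |   0 | gfeabfec

[3, 4, 7, 2, 6, 1, 5, 0]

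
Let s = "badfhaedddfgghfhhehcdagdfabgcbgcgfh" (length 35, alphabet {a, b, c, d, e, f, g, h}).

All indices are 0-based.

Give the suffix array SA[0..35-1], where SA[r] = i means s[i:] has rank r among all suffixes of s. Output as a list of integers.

[25, 1, 5, 21, 0, 26, 29, 28, 19, 31, 20, 7, 8, 23, 9, 2, 6, 17, 24, 10, 33, 3, 14, 27, 30, 22, 32, 11, 12, 34, 4, 18, 16, 13, 15]

sorted suffixes:
  #0 SA[0]=25  'abgcbgcgfh'
  #1 SA[1]=1  'adfhaedddfgghfhhehcdagdfabgcbgcgfh'
  #2 SA[2]=5  'aedddfgghfhhehcdagdfabgcbgcgfh'
  #3 SA[3]=21  'agdfabgcbgcgfh'
  #4 SA[4]=0  'badfhaedddfgghfhhehcdagdfabgcbgcgfh'
  #5 SA[5]=26  'bgcbgcgfh'
  #6 SA[6]=29  'bgcgfh'
  #7 SA[7]=28  'cbgcgfh'
  #8 SA[8]=19  'cdagdfabgcbgcgfh'
  #9 SA[9]=31  'cgfh'
  #10 SA[10]=20  'dagdfabgcbgcgfh'
  #11 SA[11]=7  'dddfgghfhhehcdagdfabgcbgcgfh'
  #12 SA[12]=8  'ddfgghfhhehcdagdfabgcbgcgfh'
  #13 SA[13]=23  'dfabgcbgcgfh'
  #14 SA[14]=9  'dfgghfhhehcdagdfabgcbgcgfh'
  #15 SA[15]=2  'dfhaedddfgghfhhehcdagdfabgcbgcgfh'
  #16 SA[16]=6  'edddfgghfhhehcdagdfabgcbgcgfh'
  #17 SA[17]=17  'ehcdagdfabgcbgcgfh'
  #18 SA[18]=24  'fabgcbgcgfh'
  #19 SA[19]=10  'fgghfhhehcdagdfabgcbgcgfh'
  #20 SA[20]=33  'fh'
  #21 SA[21]=3  'fhaedddfgghfhhehcdagdfabgcbgcgfh'
  #22 SA[22]=14  'fhhehcdagdfabgcbgcgfh'
  #23 SA[23]=27  'gcbgcgfh'
  #24 SA[24]=30  'gcgfh'
  #25 SA[25]=22  'gdfabgcbgcgfh'
  #26 SA[26]=32  'gfh'
  #27 SA[27]=11  'gghfhhehcdagdfabgcbgcgfh'
  #28 SA[28]=12  'ghfhhehcdagdfabgcbgcgfh'
  #29 SA[29]=34  'h'
  #30 SA[30]=4  'haedddfgghfhhehcdagdfabgcbgcgfh'
  #31 SA[31]=18  'hcdagdfabgcbgcgfh'
  #32 SA[32]=16  'hehcdagdfabgcbgcgfh'
  #33 SA[33]=13  'hfhhehcdagdfabgcbgcgfh'
  #34 SA[34]=15  'hhehcdagdfabgcbgcgfh'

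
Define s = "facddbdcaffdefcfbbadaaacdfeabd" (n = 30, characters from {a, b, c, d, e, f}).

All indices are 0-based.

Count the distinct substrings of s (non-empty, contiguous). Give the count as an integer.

436

sorted suffixes:
  #0 SA[0]=20  'aaacdfeabd'
  #1 SA[1]=21  'aacdfeabd'
  #2 SA[2]=27  'abd'
  #3 SA[3]=1  'acddbdcaffdefcfbbadaaacdfeabd'
  #4 SA[4]=22  'acdfeabd'
  #5 SA[5]=18  'adaaacdfeabd'
  #6 SA[6]=8  'affdefcfbbadaaacdfeabd'
  #7 SA[7]=17  'badaaacdfeabd'
  #8 SA[8]=16  'bbadaaacdfeabd'
  #9 SA[9]=28  'bd'
  #10 SA[10]=5  'bdcaffdefcfbbadaaacdfeabd'
  #11 SA[11]=7  'caffdefcfbbadaaacdfeabd'
  #12 SA[12]=2  'cddbdcaffdefcfbbadaaacdfeabd'
  #13 SA[13]=23  'cdfeabd'
  #14 SA[14]=14  'cfbbadaaacdfeabd'
  #15 SA[15]=29  'd'
  #16 SA[16]=19  'daaacdfeabd'
  #17 SA[17]=4  'dbdcaffdefcfbbadaaacdfeabd'
  #18 SA[18]=6  'dcaffdefcfbbadaaacdfeabd'
  #19 SA[19]=3  'ddbdcaffdefcfbbadaaacdfeabd'
  #20 SA[20]=11  'defcfbbadaaacdfeabd'
  #21 SA[21]=24  'dfeabd'
  #22 SA[22]=26  'eabd'
  #23 SA[23]=12  'efcfbbadaaacdfeabd'
  #24 SA[24]=0  'facddbdcaffdefcfbbadaaacdfeabd'
  #25 SA[25]=15  'fbbadaaacdfeabd'
  #26 SA[26]=13  'fcfbbadaaacdfeabd'
  #27 SA[27]=10  'fdefcfbbadaaacdfeabd'
  #28 SA[28]=25  'feabd'
  #29 SA[29]=9  'ffdefcfbbadaaacdfeabd'

SA = [20, 21, 27, 1, 22, 18, 8, 17, 16, 28, 5, 7, 2, 23, 14, 29, 19, 4, 6, 3, 11, 24, 26, 12, 0, 15, 13, 10, 25, 9]
rank  pair      lcp
   1  s[20:],s[21:]  2  'aa'
   2  s[21:],s[27:]  1  'a'
   3  s[27:],s[1:]  1  'a'
   4  s[1:],s[22:]  3  'acd'
   5  s[22:],s[18:]  1  'a'
   6  s[18:],s[8:]  1  'a'
   7  s[8:],s[17:]  0  ''
   8  s[17:],s[16:]  1  'b'
   9  s[16:],s[28:]  1  'b'
  10  s[28:],s[5:]  2  'bd'
  11  s[5:],s[7:]  0  ''
  12  s[7:],s[2:]  1  'c'
  13  s[2:],s[23:]  2  'cd'
  14  s[23:],s[14:]  1  'c'
  15  s[14:],s[29:]  0  ''
  16  s[29:],s[19:]  1  'd'
  17  s[19:],s[4:]  1  'd'
  18  s[4:],s[6:]  1  'd'
  19  s[6:],s[3:]  1  'd'
  20  s[3:],s[11:]  1  'd'
  21  s[11:],s[24:]  1  'd'
  22  s[24:],s[26:]  0  ''
  23  s[26:],s[12:]  1  'e'
  24  s[12:],s[0:]  0  ''
  25  s[0:],s[15:]  1  'f'
  26  s[15:],s[13:]  1  'f'
  27  s[13:],s[10:]  1  'f'
  28  s[10:],s[25:]  1  'f'
  29  s[25:],s[9:]  1  'f'

n(n+1)/2 = 30·31/2 = 465
Σ LCP = 0 + 2 + 1 + 1 + 3 + 1 + 1 + 0 + 1 + 1 + 2 + 0 + 1 + 2 + 1 + 0 + 1 + 1 + 1 + 1 + 1 + 1 + 0 + 1 + 0 + 1 + 1 + 1 + 1 + 1 = 29
distinct = 465 − 29 = 436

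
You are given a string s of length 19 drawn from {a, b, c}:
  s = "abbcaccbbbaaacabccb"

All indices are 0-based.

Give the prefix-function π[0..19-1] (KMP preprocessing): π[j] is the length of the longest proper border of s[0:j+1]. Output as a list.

π[0] = 0
j=1 s[j]='b': π[1]=0 (border '')
j=2 s[j]='b': π[2]=0 (border '')
j=3 s[j]='c': π[3]=0 (border '')
j=4 s[j]='a': π[4]=1 (border 'a')
j=5 s[j]='c': k: 1→0; π[5]=0 (border '')
j=6 s[j]='c': π[6]=0 (border '')
j=7 s[j]='b': π[7]=0 (border '')
j=8 s[j]='b': π[8]=0 (border '')
j=9 s[j]='b': π[9]=0 (border '')
j=10 s[j]='a': π[10]=1 (border 'a')
j=11 s[j]='a': k: 1→0; π[11]=1 (border 'a')
j=12 s[j]='a': k: 1→0; π[12]=1 (border 'a')
j=13 s[j]='c': k: 1→0; π[13]=0 (border '')
j=14 s[j]='a': π[14]=1 (border 'a')
j=15 s[j]='b': π[15]=2 (border 'ab')
j=16 s[j]='c': k: 2→0; π[16]=0 (border '')
j=17 s[j]='c': π[17]=0 (border '')
j=18 s[j]='b': π[18]=0 (border '')

[0, 0, 0, 0, 1, 0, 0, 0, 0, 0, 1, 1, 1, 0, 1, 2, 0, 0, 0]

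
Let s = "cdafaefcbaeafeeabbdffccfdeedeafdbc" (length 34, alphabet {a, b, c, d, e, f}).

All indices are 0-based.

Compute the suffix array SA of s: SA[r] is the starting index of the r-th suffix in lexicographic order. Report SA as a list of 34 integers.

rank→(start, suffix):
  0 → (15, 'abbdffccfdeedeafdbc')
  1 → (9, 'aeafeeabbdffccfdeedeafdbc')
  2 → (4, 'aefcbaeafeeabbdffccfdeedeafdbc')
  3 → (2, 'afaefcbaeafeeabbdffccfdeedeafdbc')
  4 → (29, 'afdbc')
  5 → (11, 'afeeabbdffccfdeedeafdbc')
  6 → (8, 'baeafeeabbdffccfdeedeafdbc')
  7 → (16, 'bbdffccfdeedeafdbc')
  8 → (32, 'bc')
  9 → (17, 'bdffccfdeedeafdbc')
  10 → (33, 'c')
  11 → (7, 'cbaeafeeabbdffccfdeedeafdbc')
  12 → (21, 'ccfdeedeafdbc')
  13 → (0, 'cdafaefcbaeafeeabbdffccfdeedeafdbc')
  14 → (22, 'cfdeedeafdbc')
  15 → (1, 'dafaefcbaeafeeabbdffccfdeedeafdbc')
  16 → (31, 'dbc')
  17 → (27, 'deafdbc')
  18 → (24, 'deedeafdbc')
  19 → (18, 'dffccfdeedeafdbc')
  20 → (14, 'eabbdffccfdeedeafdbc')
  21 → (28, 'eafdbc')
  22 → (10, 'eafeeabbdffccfdeedeafdbc')
  23 → (26, 'edeafdbc')
  24 → (13, 'eeabbdffccfdeedeafdbc')
  25 → (25, 'eedeafdbc')
  26 → (5, 'efcbaeafeeabbdffccfdeedeafdbc')
  27 → (3, 'faefcbaeafeeabbdffccfdeedeafdbc')
  28 → (6, 'fcbaeafeeabbdffccfdeedeafdbc')
  29 → (20, 'fccfdeedeafdbc')
  30 → (30, 'fdbc')
  31 → (23, 'fdeedeafdbc')
  32 → (12, 'feeabbdffccfdeedeafdbc')
  33 → (19, 'ffccfdeedeafdbc')

[15, 9, 4, 2, 29, 11, 8, 16, 32, 17, 33, 7, 21, 0, 22, 1, 31, 27, 24, 18, 14, 28, 10, 26, 13, 25, 5, 3, 6, 20, 30, 23, 12, 19]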